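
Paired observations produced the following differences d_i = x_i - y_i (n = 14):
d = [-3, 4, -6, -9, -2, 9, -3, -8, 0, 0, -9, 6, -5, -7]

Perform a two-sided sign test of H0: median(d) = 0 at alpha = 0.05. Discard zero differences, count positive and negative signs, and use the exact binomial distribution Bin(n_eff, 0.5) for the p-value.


Step 1: Discard zero differences. Original n = 14; n_eff = number of nonzero differences = 12.
Nonzero differences (with sign): -3, +4, -6, -9, -2, +9, -3, -8, -9, +6, -5, -7
Step 2: Count signs: positive = 3, negative = 9.
Step 3: Under H0: P(positive) = 0.5, so the number of positives S ~ Bin(12, 0.5).
Step 4: Two-sided exact p-value = sum of Bin(12,0.5) probabilities at or below the observed probability = 0.145996.
Step 5: alpha = 0.05. fail to reject H0.

n_eff = 12, pos = 3, neg = 9, p = 0.145996, fail to reject H0.


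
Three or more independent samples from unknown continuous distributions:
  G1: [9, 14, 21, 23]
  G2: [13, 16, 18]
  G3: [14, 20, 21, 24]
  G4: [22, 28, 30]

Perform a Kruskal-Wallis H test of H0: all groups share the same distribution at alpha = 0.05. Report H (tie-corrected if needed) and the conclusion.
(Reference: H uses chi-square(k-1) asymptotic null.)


Step 1: Combine all N = 14 observations and assign midranks.
sorted (value, group, rank): (9,G1,1), (13,G2,2), (14,G1,3.5), (14,G3,3.5), (16,G2,5), (18,G2,6), (20,G3,7), (21,G1,8.5), (21,G3,8.5), (22,G4,10), (23,G1,11), (24,G3,12), (28,G4,13), (30,G4,14)
Step 2: Sum ranks within each group.
R_1 = 24 (n_1 = 4)
R_2 = 13 (n_2 = 3)
R_3 = 31 (n_3 = 4)
R_4 = 37 (n_4 = 3)
Step 3: H = 12/(N(N+1)) * sum(R_i^2/n_i) - 3(N+1)
     = 12/(14*15) * (24^2/4 + 13^2/3 + 31^2/4 + 37^2/3) - 3*15
     = 0.057143 * 896.917 - 45
     = 6.252381.
Step 4: Ties present; correction factor C = 1 - 12/(14^3 - 14) = 0.995604. Corrected H = 6.252381 / 0.995604 = 6.279985.
Step 5: Under H0, H ~ chi^2(3); p-value = 0.098755.
Step 6: alpha = 0.05. fail to reject H0.

H = 6.2800, df = 3, p = 0.098755, fail to reject H0.


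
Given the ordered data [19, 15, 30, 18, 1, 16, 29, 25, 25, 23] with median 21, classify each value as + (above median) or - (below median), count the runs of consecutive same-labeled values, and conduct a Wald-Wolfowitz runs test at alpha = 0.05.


Step 1: Compute median = 21; label A = above, B = below.
Labels in order: BBABBBAAAA  (n_A = 5, n_B = 5)
Step 2: Count runs R = 4.
Step 3: Under H0 (random ordering), E[R] = 2*n_A*n_B/(n_A+n_B) + 1 = 2*5*5/10 + 1 = 6.0000.
        Var[R] = 2*n_A*n_B*(2*n_A*n_B - n_A - n_B) / ((n_A+n_B)^2 * (n_A+n_B-1)) = 2000/900 = 2.2222.
        SD[R] = 1.4907.
Step 4: Continuity-corrected z = (R + 0.5 - E[R]) / SD[R] = (4 + 0.5 - 6.0000) / 1.4907 = -1.0062.
Step 5: Two-sided p-value via normal approximation = 2*(1 - Phi(|z|)) = 0.314305.
Step 6: alpha = 0.05. fail to reject H0.

R = 4, z = -1.0062, p = 0.314305, fail to reject H0.


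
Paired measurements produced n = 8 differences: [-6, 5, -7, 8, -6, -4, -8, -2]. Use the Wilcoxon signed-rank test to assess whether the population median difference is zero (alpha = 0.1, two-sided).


Step 1: Drop any zero differences (none here) and take |d_i|.
|d| = [6, 5, 7, 8, 6, 4, 8, 2]
Step 2: Midrank |d_i| (ties get averaged ranks).
ranks: |6|->4.5, |5|->3, |7|->6, |8|->7.5, |6|->4.5, |4|->2, |8|->7.5, |2|->1
Step 3: Attach original signs; sum ranks with positive sign and with negative sign.
W+ = 3 + 7.5 = 10.5
W- = 4.5 + 6 + 4.5 + 2 + 7.5 + 1 = 25.5
(Check: W+ + W- = 36 should equal n(n+1)/2 = 36.)
Step 4: Test statistic W = min(W+, W-) = 10.5.
Step 5: Ties in |d|, so use the tie-corrected normal approximation.
        E[W] = n(n+1)/4 = 8*9/4 = 18.
        Tie groups: |d|=6 (t=2), |d|=8 (t=2); sum(t^3 - t) = 12.
        Var[W] = n(n+1)(2n+1)/24 - sum(t^3-t)/48 = 1224/24 - 12/48 = 50.75.
        z = (W - E[W]) / sqrt(Var[W]) = (10.5 - 18) / 7.1239 = -1.0528.
        Two-sided p = 2*Phi(z) = 0.292436.
Step 6: alpha = 0.1. fail to reject H0.

W+ = 10.5, W- = 25.5, W = min = 10.5, p = 0.292436, fail to reject H0.


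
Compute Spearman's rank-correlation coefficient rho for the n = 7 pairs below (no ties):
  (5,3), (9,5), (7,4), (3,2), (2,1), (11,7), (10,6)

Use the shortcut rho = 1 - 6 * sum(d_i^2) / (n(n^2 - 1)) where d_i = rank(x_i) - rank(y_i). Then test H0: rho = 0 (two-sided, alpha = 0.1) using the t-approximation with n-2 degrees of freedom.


Step 1: Rank x and y separately (midranks; no ties here).
rank(x): 5->3, 9->5, 7->4, 3->2, 2->1, 11->7, 10->6
rank(y): 3->3, 5->5, 4->4, 2->2, 1->1, 7->7, 6->6
Step 2: d_i = R_x(i) - R_y(i); compute d_i^2.
  (3-3)^2=0, (5-5)^2=0, (4-4)^2=0, (2-2)^2=0, (1-1)^2=0, (7-7)^2=0, (6-6)^2=0
sum(d^2) = 0.
Step 3: rho = 1 - 6*0 / (7*(7^2 - 1)) = 1 - 0/336 = 1.000000.
Step 5: Two-sided p-value from the t-distribution with 5 df = 0.000000.
Step 6: alpha = 0.1. reject H0.

rho = 1.0000, p = 0.000000, reject H0 at alpha = 0.1.


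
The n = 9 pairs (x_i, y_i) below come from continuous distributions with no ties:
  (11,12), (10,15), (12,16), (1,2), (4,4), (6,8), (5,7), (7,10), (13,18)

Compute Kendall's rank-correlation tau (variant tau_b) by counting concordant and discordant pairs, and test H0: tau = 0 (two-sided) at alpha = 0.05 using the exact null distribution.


Step 1: Enumerate the 36 unordered pairs (i,j) with i<j and classify each by sign(x_j-x_i) * sign(y_j-y_i).
  (1,2):dx=-1,dy=+3->D; (1,3):dx=+1,dy=+4->C; (1,4):dx=-10,dy=-10->C; (1,5):dx=-7,dy=-8->C
  (1,6):dx=-5,dy=-4->C; (1,7):dx=-6,dy=-5->C; (1,8):dx=-4,dy=-2->C; (1,9):dx=+2,dy=+6->C
  (2,3):dx=+2,dy=+1->C; (2,4):dx=-9,dy=-13->C; (2,5):dx=-6,dy=-11->C; (2,6):dx=-4,dy=-7->C
  (2,7):dx=-5,dy=-8->C; (2,8):dx=-3,dy=-5->C; (2,9):dx=+3,dy=+3->C; (3,4):dx=-11,dy=-14->C
  (3,5):dx=-8,dy=-12->C; (3,6):dx=-6,dy=-8->C; (3,7):dx=-7,dy=-9->C; (3,8):dx=-5,dy=-6->C
  (3,9):dx=+1,dy=+2->C; (4,5):dx=+3,dy=+2->C; (4,6):dx=+5,dy=+6->C; (4,7):dx=+4,dy=+5->C
  (4,8):dx=+6,dy=+8->C; (4,9):dx=+12,dy=+16->C; (5,6):dx=+2,dy=+4->C; (5,7):dx=+1,dy=+3->C
  (5,8):dx=+3,dy=+6->C; (5,9):dx=+9,dy=+14->C; (6,7):dx=-1,dy=-1->C; (6,8):dx=+1,dy=+2->C
  (6,9):dx=+7,dy=+10->C; (7,8):dx=+2,dy=+3->C; (7,9):dx=+8,dy=+11->C; (8,9):dx=+6,dy=+8->C
Step 2: C = 35, D = 1, total pairs = 36.
Step 3: tau = (C - D)/(n(n-1)/2) = (35 - 1)/36 = 0.944444.
Step 4: Exact two-sided p-value (enumerate n! = 362880 permutations of y under H0): p = 0.000050.
Step 5: alpha = 0.05. reject H0.

tau_b = 0.9444 (C=35, D=1), p = 0.000050, reject H0.


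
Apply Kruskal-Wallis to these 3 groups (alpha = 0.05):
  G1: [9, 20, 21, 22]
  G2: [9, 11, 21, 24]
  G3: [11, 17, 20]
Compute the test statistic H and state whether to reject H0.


Step 1: Combine all N = 11 observations and assign midranks.
sorted (value, group, rank): (9,G1,1.5), (9,G2,1.5), (11,G2,3.5), (11,G3,3.5), (17,G3,5), (20,G1,6.5), (20,G3,6.5), (21,G1,8.5), (21,G2,8.5), (22,G1,10), (24,G2,11)
Step 2: Sum ranks within each group.
R_1 = 26.5 (n_1 = 4)
R_2 = 24.5 (n_2 = 4)
R_3 = 15 (n_3 = 3)
Step 3: H = 12/(N(N+1)) * sum(R_i^2/n_i) - 3(N+1)
     = 12/(11*12) * (26.5^2/4 + 24.5^2/4 + 15^2/3) - 3*12
     = 0.090909 * 400.625 - 36
     = 0.420455.
Step 4: Ties present; correction factor C = 1 - 24/(11^3 - 11) = 0.981818. Corrected H = 0.420455 / 0.981818 = 0.428241.
Step 5: Under H0, H ~ chi^2(2); p-value = 0.807251.
Step 6: alpha = 0.05. fail to reject H0.

H = 0.4282, df = 2, p = 0.807251, fail to reject H0.


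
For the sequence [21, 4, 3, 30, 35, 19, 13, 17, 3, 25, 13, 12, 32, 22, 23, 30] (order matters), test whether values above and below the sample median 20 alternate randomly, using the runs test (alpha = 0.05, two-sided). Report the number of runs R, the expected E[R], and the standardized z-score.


Step 1: Compute median = 20; label A = above, B = below.
Labels in order: ABBAABBBBABBAAAA  (n_A = 8, n_B = 8)
Step 2: Count runs R = 7.
Step 3: Under H0 (random ordering), E[R] = 2*n_A*n_B/(n_A+n_B) + 1 = 2*8*8/16 + 1 = 9.0000.
        Var[R] = 2*n_A*n_B*(2*n_A*n_B - n_A - n_B) / ((n_A+n_B)^2 * (n_A+n_B-1)) = 14336/3840 = 3.7333.
        SD[R] = 1.9322.
Step 4: Continuity-corrected z = (R + 0.5 - E[R]) / SD[R] = (7 + 0.5 - 9.0000) / 1.9322 = -0.7763.
Step 5: Two-sided p-value via normal approximation = 2*(1 - Phi(|z|)) = 0.437558.
Step 6: alpha = 0.05. fail to reject H0.

R = 7, z = -0.7763, p = 0.437558, fail to reject H0.


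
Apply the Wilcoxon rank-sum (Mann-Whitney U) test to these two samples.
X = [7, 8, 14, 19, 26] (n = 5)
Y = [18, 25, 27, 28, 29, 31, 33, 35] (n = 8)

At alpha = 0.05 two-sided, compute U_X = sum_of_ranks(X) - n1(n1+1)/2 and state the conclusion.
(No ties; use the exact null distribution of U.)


Step 1: Combine and sort all 13 observations; assign midranks.
sorted (value, group): (7,X), (8,X), (14,X), (18,Y), (19,X), (25,Y), (26,X), (27,Y), (28,Y), (29,Y), (31,Y), (33,Y), (35,Y)
ranks: 7->1, 8->2, 14->3, 18->4, 19->5, 25->6, 26->7, 27->8, 28->9, 29->10, 31->11, 33->12, 35->13
Step 2: Rank sum for X: R1 = 1 + 2 + 3 + 5 + 7 = 18.
Step 3: U_X = R1 - n1(n1+1)/2 = 18 - 5*6/2 = 18 - 15 = 3.
       U_Y = n1*n2 - U_X = 40 - 3 = 37.
Step 4: No ties, so the exact null distribution of U (based on enumerating the C(13,5) = 1287 equally likely rank assignments) gives the two-sided p-value.
Step 5: p-value = 0.010878; compare to alpha = 0.05. reject H0.

U_X = 3, p = 0.010878, reject H0 at alpha = 0.05.


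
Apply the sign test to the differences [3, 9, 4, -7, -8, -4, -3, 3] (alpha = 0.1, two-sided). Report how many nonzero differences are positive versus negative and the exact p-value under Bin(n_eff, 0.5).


Step 1: Discard zero differences. Original n = 8; n_eff = number of nonzero differences = 8.
Nonzero differences (with sign): +3, +9, +4, -7, -8, -4, -3, +3
Step 2: Count signs: positive = 4, negative = 4.
Step 3: Under H0: P(positive) = 0.5, so the number of positives S ~ Bin(8, 0.5).
Step 4: Two-sided exact p-value = sum of Bin(8,0.5) probabilities at or below the observed probability = 1.000000.
Step 5: alpha = 0.1. fail to reject H0.

n_eff = 8, pos = 4, neg = 4, p = 1.000000, fail to reject H0.


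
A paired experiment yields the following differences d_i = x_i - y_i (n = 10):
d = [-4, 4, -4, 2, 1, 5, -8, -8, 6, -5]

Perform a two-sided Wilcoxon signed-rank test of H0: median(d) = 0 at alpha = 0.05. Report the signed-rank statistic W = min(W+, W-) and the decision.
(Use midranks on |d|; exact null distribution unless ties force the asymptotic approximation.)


Step 1: Drop any zero differences (none here) and take |d_i|.
|d| = [4, 4, 4, 2, 1, 5, 8, 8, 6, 5]
Step 2: Midrank |d_i| (ties get averaged ranks).
ranks: |4|->4, |4|->4, |4|->4, |2|->2, |1|->1, |5|->6.5, |8|->9.5, |8|->9.5, |6|->8, |5|->6.5
Step 3: Attach original signs; sum ranks with positive sign and with negative sign.
W+ = 4 + 2 + 1 + 6.5 + 8 = 21.5
W- = 4 + 4 + 9.5 + 9.5 + 6.5 = 33.5
(Check: W+ + W- = 55 should equal n(n+1)/2 = 55.)
Step 4: Test statistic W = min(W+, W-) = 21.5.
Step 5: Ties in |d|, so use the tie-corrected normal approximation.
        E[W] = n(n+1)/4 = 10*11/4 = 27.5.
        Tie groups: |d|=4 (t=3), |d|=5 (t=2), |d|=8 (t=2); sum(t^3 - t) = 36.
        Var[W] = n(n+1)(2n+1)/24 - sum(t^3-t)/48 = 2310/24 - 36/48 = 95.5.
        z = (W - E[W]) / sqrt(Var[W]) = (21.5 - 27.5) / 9.7724 = -0.6140.
        Two-sided p = 2*Phi(z) = 0.539233.
Step 6: alpha = 0.05. fail to reject H0.

W+ = 21.5, W- = 33.5, W = min = 21.5, p = 0.539233, fail to reject H0.


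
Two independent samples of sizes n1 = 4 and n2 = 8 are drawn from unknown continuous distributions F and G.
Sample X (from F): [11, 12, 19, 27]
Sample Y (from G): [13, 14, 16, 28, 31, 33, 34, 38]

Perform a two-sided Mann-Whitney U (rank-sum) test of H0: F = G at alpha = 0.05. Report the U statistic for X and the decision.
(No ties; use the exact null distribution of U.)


Step 1: Combine and sort all 12 observations; assign midranks.
sorted (value, group): (11,X), (12,X), (13,Y), (14,Y), (16,Y), (19,X), (27,X), (28,Y), (31,Y), (33,Y), (34,Y), (38,Y)
ranks: 11->1, 12->2, 13->3, 14->4, 16->5, 19->6, 27->7, 28->8, 31->9, 33->10, 34->11, 38->12
Step 2: Rank sum for X: R1 = 1 + 2 + 6 + 7 = 16.
Step 3: U_X = R1 - n1(n1+1)/2 = 16 - 4*5/2 = 16 - 10 = 6.
       U_Y = n1*n2 - U_X = 32 - 6 = 26.
Step 4: No ties, so the exact null distribution of U (based on enumerating the C(12,4) = 495 equally likely rank assignments) gives the two-sided p-value.
Step 5: p-value = 0.109091; compare to alpha = 0.05. fail to reject H0.

U_X = 6, p = 0.109091, fail to reject H0 at alpha = 0.05.


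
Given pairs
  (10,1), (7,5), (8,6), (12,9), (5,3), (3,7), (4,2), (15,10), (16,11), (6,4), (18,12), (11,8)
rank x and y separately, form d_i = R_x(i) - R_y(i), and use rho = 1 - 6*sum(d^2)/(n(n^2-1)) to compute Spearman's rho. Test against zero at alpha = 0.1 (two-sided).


Step 1: Rank x and y separately (midranks; no ties here).
rank(x): 10->7, 7->5, 8->6, 12->9, 5->3, 3->1, 4->2, 15->10, 16->11, 6->4, 18->12, 11->8
rank(y): 1->1, 5->5, 6->6, 9->9, 3->3, 7->7, 2->2, 10->10, 11->11, 4->4, 12->12, 8->8
Step 2: d_i = R_x(i) - R_y(i); compute d_i^2.
  (7-1)^2=36, (5-5)^2=0, (6-6)^2=0, (9-9)^2=0, (3-3)^2=0, (1-7)^2=36, (2-2)^2=0, (10-10)^2=0, (11-11)^2=0, (4-4)^2=0, (12-12)^2=0, (8-8)^2=0
sum(d^2) = 72.
Step 3: rho = 1 - 6*72 / (12*(12^2 - 1)) = 1 - 432/1716 = 0.748252.
Step 4: Under H0, t = rho * sqrt((n-2)/(1-rho^2)) = 3.5667 ~ t(10).
Step 5: Two-sided p-value from the t-distribution with 10 df = 0.005124.
Step 6: alpha = 0.1. reject H0.

rho = 0.7483, p = 0.005124, reject H0 at alpha = 0.1.


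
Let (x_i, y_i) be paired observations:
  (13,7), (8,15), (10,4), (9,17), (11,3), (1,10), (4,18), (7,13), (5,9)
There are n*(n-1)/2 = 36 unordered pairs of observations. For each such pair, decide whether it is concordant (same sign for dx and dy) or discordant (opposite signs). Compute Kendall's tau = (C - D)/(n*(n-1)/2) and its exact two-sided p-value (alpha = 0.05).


Step 1: Enumerate the 36 unordered pairs (i,j) with i<j and classify each by sign(x_j-x_i) * sign(y_j-y_i).
  (1,2):dx=-5,dy=+8->D; (1,3):dx=-3,dy=-3->C; (1,4):dx=-4,dy=+10->D; (1,5):dx=-2,dy=-4->C
  (1,6):dx=-12,dy=+3->D; (1,7):dx=-9,dy=+11->D; (1,8):dx=-6,dy=+6->D; (1,9):dx=-8,dy=+2->D
  (2,3):dx=+2,dy=-11->D; (2,4):dx=+1,dy=+2->C; (2,5):dx=+3,dy=-12->D; (2,6):dx=-7,dy=-5->C
  (2,7):dx=-4,dy=+3->D; (2,8):dx=-1,dy=-2->C; (2,9):dx=-3,dy=-6->C; (3,4):dx=-1,dy=+13->D
  (3,5):dx=+1,dy=-1->D; (3,6):dx=-9,dy=+6->D; (3,7):dx=-6,dy=+14->D; (3,8):dx=-3,dy=+9->D
  (3,9):dx=-5,dy=+5->D; (4,5):dx=+2,dy=-14->D; (4,6):dx=-8,dy=-7->C; (4,7):dx=-5,dy=+1->D
  (4,8):dx=-2,dy=-4->C; (4,9):dx=-4,dy=-8->C; (5,6):dx=-10,dy=+7->D; (5,7):dx=-7,dy=+15->D
  (5,8):dx=-4,dy=+10->D; (5,9):dx=-6,dy=+6->D; (6,7):dx=+3,dy=+8->C; (6,8):dx=+6,dy=+3->C
  (6,9):dx=+4,dy=-1->D; (7,8):dx=+3,dy=-5->D; (7,9):dx=+1,dy=-9->D; (8,9):dx=-2,dy=-4->C
Step 2: C = 12, D = 24, total pairs = 36.
Step 3: tau = (C - D)/(n(n-1)/2) = (12 - 24)/36 = -0.333333.
Step 4: Exact two-sided p-value (enumerate n! = 362880 permutations of y under H0): p = 0.259518.
Step 5: alpha = 0.05. fail to reject H0.

tau_b = -0.3333 (C=12, D=24), p = 0.259518, fail to reject H0.


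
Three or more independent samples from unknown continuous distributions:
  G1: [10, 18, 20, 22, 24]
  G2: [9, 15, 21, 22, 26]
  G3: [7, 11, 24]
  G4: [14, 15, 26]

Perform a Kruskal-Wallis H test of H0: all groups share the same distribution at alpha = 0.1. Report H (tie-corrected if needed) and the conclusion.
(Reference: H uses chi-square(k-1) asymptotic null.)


Step 1: Combine all N = 16 observations and assign midranks.
sorted (value, group, rank): (7,G3,1), (9,G2,2), (10,G1,3), (11,G3,4), (14,G4,5), (15,G2,6.5), (15,G4,6.5), (18,G1,8), (20,G1,9), (21,G2,10), (22,G1,11.5), (22,G2,11.5), (24,G1,13.5), (24,G3,13.5), (26,G2,15.5), (26,G4,15.5)
Step 2: Sum ranks within each group.
R_1 = 45 (n_1 = 5)
R_2 = 45.5 (n_2 = 5)
R_3 = 18.5 (n_3 = 3)
R_4 = 27 (n_4 = 3)
Step 3: H = 12/(N(N+1)) * sum(R_i^2/n_i) - 3(N+1)
     = 12/(16*17) * (45^2/5 + 45.5^2/5 + 18.5^2/3 + 27^2/3) - 3*17
     = 0.044118 * 1176.13 - 51
     = 0.888235.
Step 4: Ties present; correction factor C = 1 - 24/(16^3 - 16) = 0.994118. Corrected H = 0.888235 / 0.994118 = 0.893491.
Step 5: Under H0, H ~ chi^2(3); p-value = 0.826998.
Step 6: alpha = 0.1. fail to reject H0.

H = 0.8935, df = 3, p = 0.826998, fail to reject H0.


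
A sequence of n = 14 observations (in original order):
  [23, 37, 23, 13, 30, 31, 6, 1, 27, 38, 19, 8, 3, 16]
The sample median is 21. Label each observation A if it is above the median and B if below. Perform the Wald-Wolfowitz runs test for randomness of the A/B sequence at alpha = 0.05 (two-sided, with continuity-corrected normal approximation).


Step 1: Compute median = 21; label A = above, B = below.
Labels in order: AAABAABBAABBBB  (n_A = 7, n_B = 7)
Step 2: Count runs R = 6.
Step 3: Under H0 (random ordering), E[R] = 2*n_A*n_B/(n_A+n_B) + 1 = 2*7*7/14 + 1 = 8.0000.
        Var[R] = 2*n_A*n_B*(2*n_A*n_B - n_A - n_B) / ((n_A+n_B)^2 * (n_A+n_B-1)) = 8232/2548 = 3.2308.
        SD[R] = 1.7974.
Step 4: Continuity-corrected z = (R + 0.5 - E[R]) / SD[R] = (6 + 0.5 - 8.0000) / 1.7974 = -0.8345.
Step 5: Two-sided p-value via normal approximation = 2*(1 - Phi(|z|)) = 0.403986.
Step 6: alpha = 0.05. fail to reject H0.

R = 6, z = -0.8345, p = 0.403986, fail to reject H0.


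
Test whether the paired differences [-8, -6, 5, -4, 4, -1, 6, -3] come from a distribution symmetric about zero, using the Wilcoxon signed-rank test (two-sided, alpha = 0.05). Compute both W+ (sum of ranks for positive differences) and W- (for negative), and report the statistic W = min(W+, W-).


Step 1: Drop any zero differences (none here) and take |d_i|.
|d| = [8, 6, 5, 4, 4, 1, 6, 3]
Step 2: Midrank |d_i| (ties get averaged ranks).
ranks: |8|->8, |6|->6.5, |5|->5, |4|->3.5, |4|->3.5, |1|->1, |6|->6.5, |3|->2
Step 3: Attach original signs; sum ranks with positive sign and with negative sign.
W+ = 5 + 3.5 + 6.5 = 15
W- = 8 + 6.5 + 3.5 + 1 + 2 = 21
(Check: W+ + W- = 36 should equal n(n+1)/2 = 36.)
Step 4: Test statistic W = min(W+, W-) = 15.
Step 5: Ties in |d|, so use the tie-corrected normal approximation.
        E[W] = n(n+1)/4 = 8*9/4 = 18.
        Tie groups: |d|=4 (t=2), |d|=6 (t=2); sum(t^3 - t) = 12.
        Var[W] = n(n+1)(2n+1)/24 - sum(t^3-t)/48 = 1224/24 - 12/48 = 50.75.
        z = (W - E[W]) / sqrt(Var[W]) = (15 - 18) / 7.1239 = -0.4211.
        Two-sided p = 2*Phi(z) = 0.673669.
Step 6: alpha = 0.05. fail to reject H0.

W+ = 15, W- = 21, W = min = 15, p = 0.673669, fail to reject H0.


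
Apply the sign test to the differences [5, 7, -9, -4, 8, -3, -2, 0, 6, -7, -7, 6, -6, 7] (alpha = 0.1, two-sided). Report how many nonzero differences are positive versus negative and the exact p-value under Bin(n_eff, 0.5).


Step 1: Discard zero differences. Original n = 14; n_eff = number of nonzero differences = 13.
Nonzero differences (with sign): +5, +7, -9, -4, +8, -3, -2, +6, -7, -7, +6, -6, +7
Step 2: Count signs: positive = 6, negative = 7.
Step 3: Under H0: P(positive) = 0.5, so the number of positives S ~ Bin(13, 0.5).
Step 4: Two-sided exact p-value = sum of Bin(13,0.5) probabilities at or below the observed probability = 1.000000.
Step 5: alpha = 0.1. fail to reject H0.

n_eff = 13, pos = 6, neg = 7, p = 1.000000, fail to reject H0.


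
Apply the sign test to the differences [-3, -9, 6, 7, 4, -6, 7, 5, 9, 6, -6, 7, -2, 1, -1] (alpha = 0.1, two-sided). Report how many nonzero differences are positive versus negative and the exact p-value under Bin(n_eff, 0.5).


Step 1: Discard zero differences. Original n = 15; n_eff = number of nonzero differences = 15.
Nonzero differences (with sign): -3, -9, +6, +7, +4, -6, +7, +5, +9, +6, -6, +7, -2, +1, -1
Step 2: Count signs: positive = 9, negative = 6.
Step 3: Under H0: P(positive) = 0.5, so the number of positives S ~ Bin(15, 0.5).
Step 4: Two-sided exact p-value = sum of Bin(15,0.5) probabilities at or below the observed probability = 0.607239.
Step 5: alpha = 0.1. fail to reject H0.

n_eff = 15, pos = 9, neg = 6, p = 0.607239, fail to reject H0.


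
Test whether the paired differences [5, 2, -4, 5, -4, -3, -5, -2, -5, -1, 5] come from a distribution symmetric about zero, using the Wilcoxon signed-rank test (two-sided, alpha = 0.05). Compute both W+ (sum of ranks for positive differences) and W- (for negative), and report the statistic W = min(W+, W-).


Step 1: Drop any zero differences (none here) and take |d_i|.
|d| = [5, 2, 4, 5, 4, 3, 5, 2, 5, 1, 5]
Step 2: Midrank |d_i| (ties get averaged ranks).
ranks: |5|->9, |2|->2.5, |4|->5.5, |5|->9, |4|->5.5, |3|->4, |5|->9, |2|->2.5, |5|->9, |1|->1, |5|->9
Step 3: Attach original signs; sum ranks with positive sign and with negative sign.
W+ = 9 + 2.5 + 9 + 9 = 29.5
W- = 5.5 + 5.5 + 4 + 9 + 2.5 + 9 + 1 = 36.5
(Check: W+ + W- = 66 should equal n(n+1)/2 = 66.)
Step 4: Test statistic W = min(W+, W-) = 29.5.
Step 5: Ties in |d|, so use the tie-corrected normal approximation.
        E[W] = n(n+1)/4 = 11*12/4 = 33.
        Tie groups: |d|=2 (t=2), |d|=4 (t=2), |d|=5 (t=5); sum(t^3 - t) = 132.
        Var[W] = n(n+1)(2n+1)/24 - sum(t^3-t)/48 = 3036/24 - 132/48 = 123.75.
        z = (W - E[W]) / sqrt(Var[W]) = (29.5 - 33) / 11.1243 = -0.3146.
        Two-sided p = 2*Phi(z) = 0.753045.
Step 6: alpha = 0.05. fail to reject H0.

W+ = 29.5, W- = 36.5, W = min = 29.5, p = 0.753045, fail to reject H0.


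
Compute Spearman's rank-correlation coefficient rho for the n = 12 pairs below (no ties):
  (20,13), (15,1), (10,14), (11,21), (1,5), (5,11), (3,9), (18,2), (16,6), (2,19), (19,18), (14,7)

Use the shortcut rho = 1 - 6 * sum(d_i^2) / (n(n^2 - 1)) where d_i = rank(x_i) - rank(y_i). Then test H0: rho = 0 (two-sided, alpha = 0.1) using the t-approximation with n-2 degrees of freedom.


Step 1: Rank x and y separately (midranks; no ties here).
rank(x): 20->12, 15->8, 10->5, 11->6, 1->1, 5->4, 3->3, 18->10, 16->9, 2->2, 19->11, 14->7
rank(y): 13->8, 1->1, 14->9, 21->12, 5->3, 11->7, 9->6, 2->2, 6->4, 19->11, 18->10, 7->5
Step 2: d_i = R_x(i) - R_y(i); compute d_i^2.
  (12-8)^2=16, (8-1)^2=49, (5-9)^2=16, (6-12)^2=36, (1-3)^2=4, (4-7)^2=9, (3-6)^2=9, (10-2)^2=64, (9-4)^2=25, (2-11)^2=81, (11-10)^2=1, (7-5)^2=4
sum(d^2) = 314.
Step 3: rho = 1 - 6*314 / (12*(12^2 - 1)) = 1 - 1884/1716 = -0.097902.
Step 4: Under H0, t = rho * sqrt((n-2)/(1-rho^2)) = -0.3111 ~ t(10).
Step 5: Two-sided p-value from the t-distribution with 10 df = 0.762122.
Step 6: alpha = 0.1. fail to reject H0.

rho = -0.0979, p = 0.762122, fail to reject H0 at alpha = 0.1.


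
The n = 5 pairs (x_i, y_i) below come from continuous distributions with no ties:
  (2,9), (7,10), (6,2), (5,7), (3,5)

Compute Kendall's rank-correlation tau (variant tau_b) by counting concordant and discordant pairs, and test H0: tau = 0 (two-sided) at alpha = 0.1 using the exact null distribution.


Step 1: Enumerate the 10 unordered pairs (i,j) with i<j and classify each by sign(x_j-x_i) * sign(y_j-y_i).
  (1,2):dx=+5,dy=+1->C; (1,3):dx=+4,dy=-7->D; (1,4):dx=+3,dy=-2->D; (1,5):dx=+1,dy=-4->D
  (2,3):dx=-1,dy=-8->C; (2,4):dx=-2,dy=-3->C; (2,5):dx=-4,dy=-5->C; (3,4):dx=-1,dy=+5->D
  (3,5):dx=-3,dy=+3->D; (4,5):dx=-2,dy=-2->C
Step 2: C = 5, D = 5, total pairs = 10.
Step 3: tau = (C - D)/(n(n-1)/2) = (5 - 5)/10 = 0.000000.
Step 4: Exact two-sided p-value (enumerate n! = 120 permutations of y under H0): p = 1.000000.
Step 5: alpha = 0.1. fail to reject H0.

tau_b = 0.0000 (C=5, D=5), p = 1.000000, fail to reject H0.


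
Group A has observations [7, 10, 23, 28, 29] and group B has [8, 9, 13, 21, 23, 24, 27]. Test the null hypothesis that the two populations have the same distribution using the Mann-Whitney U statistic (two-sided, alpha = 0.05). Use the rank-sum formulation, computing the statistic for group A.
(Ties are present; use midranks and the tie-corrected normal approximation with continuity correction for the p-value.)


Step 1: Combine and sort all 12 observations; assign midranks.
sorted (value, group): (7,X), (8,Y), (9,Y), (10,X), (13,Y), (21,Y), (23,X), (23,Y), (24,Y), (27,Y), (28,X), (29,X)
ranks: 7->1, 8->2, 9->3, 10->4, 13->5, 21->6, 23->7.5, 23->7.5, 24->9, 27->10, 28->11, 29->12
Step 2: Rank sum for X: R1 = 1 + 4 + 7.5 + 11 + 12 = 35.5.
Step 3: U_X = R1 - n1(n1+1)/2 = 35.5 - 5*6/2 = 35.5 - 15 = 20.5.
       U_Y = n1*n2 - U_X = 35 - 20.5 = 14.5.
Step 4: Ties are present, so use the tie-corrected normal approximation (with continuity correction) for the p-value.
Step 5: p-value = 0.684221; compare to alpha = 0.05. fail to reject H0.

U_X = 20.5, p = 0.684221, fail to reject H0 at alpha = 0.05.


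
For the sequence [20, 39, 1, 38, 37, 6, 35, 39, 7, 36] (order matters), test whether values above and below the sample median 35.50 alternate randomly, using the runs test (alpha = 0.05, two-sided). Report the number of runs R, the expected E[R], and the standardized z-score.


Step 1: Compute median = 35.50; label A = above, B = below.
Labels in order: BABAABBABA  (n_A = 5, n_B = 5)
Step 2: Count runs R = 8.
Step 3: Under H0 (random ordering), E[R] = 2*n_A*n_B/(n_A+n_B) + 1 = 2*5*5/10 + 1 = 6.0000.
        Var[R] = 2*n_A*n_B*(2*n_A*n_B - n_A - n_B) / ((n_A+n_B)^2 * (n_A+n_B-1)) = 2000/900 = 2.2222.
        SD[R] = 1.4907.
Step 4: Continuity-corrected z = (R - 0.5 - E[R]) / SD[R] = (8 - 0.5 - 6.0000) / 1.4907 = 1.0062.
Step 5: Two-sided p-value via normal approximation = 2*(1 - Phi(|z|)) = 0.314305.
Step 6: alpha = 0.05. fail to reject H0.

R = 8, z = 1.0062, p = 0.314305, fail to reject H0.


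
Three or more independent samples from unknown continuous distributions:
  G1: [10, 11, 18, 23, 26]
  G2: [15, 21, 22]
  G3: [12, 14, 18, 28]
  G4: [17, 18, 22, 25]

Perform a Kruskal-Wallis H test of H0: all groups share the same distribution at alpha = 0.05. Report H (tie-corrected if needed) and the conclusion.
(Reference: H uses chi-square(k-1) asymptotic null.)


Step 1: Combine all N = 16 observations and assign midranks.
sorted (value, group, rank): (10,G1,1), (11,G1,2), (12,G3,3), (14,G3,4), (15,G2,5), (17,G4,6), (18,G1,8), (18,G3,8), (18,G4,8), (21,G2,10), (22,G2,11.5), (22,G4,11.5), (23,G1,13), (25,G4,14), (26,G1,15), (28,G3,16)
Step 2: Sum ranks within each group.
R_1 = 39 (n_1 = 5)
R_2 = 26.5 (n_2 = 3)
R_3 = 31 (n_3 = 4)
R_4 = 39.5 (n_4 = 4)
Step 3: H = 12/(N(N+1)) * sum(R_i^2/n_i) - 3(N+1)
     = 12/(16*17) * (39^2/5 + 26.5^2/3 + 31^2/4 + 39.5^2/4) - 3*17
     = 0.044118 * 1168.6 - 51
     = 0.555699.
Step 4: Ties present; correction factor C = 1 - 30/(16^3 - 16) = 0.992647. Corrected H = 0.555699 / 0.992647 = 0.559815.
Step 5: Under H0, H ~ chi^2(3); p-value = 0.905567.
Step 6: alpha = 0.05. fail to reject H0.

H = 0.5598, df = 3, p = 0.905567, fail to reject H0.


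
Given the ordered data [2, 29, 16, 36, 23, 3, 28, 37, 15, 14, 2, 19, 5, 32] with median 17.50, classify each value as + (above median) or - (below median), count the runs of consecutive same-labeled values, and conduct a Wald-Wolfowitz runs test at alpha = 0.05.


Step 1: Compute median = 17.50; label A = above, B = below.
Labels in order: BABAABAABBBABA  (n_A = 7, n_B = 7)
Step 2: Count runs R = 10.
Step 3: Under H0 (random ordering), E[R] = 2*n_A*n_B/(n_A+n_B) + 1 = 2*7*7/14 + 1 = 8.0000.
        Var[R] = 2*n_A*n_B*(2*n_A*n_B - n_A - n_B) / ((n_A+n_B)^2 * (n_A+n_B-1)) = 8232/2548 = 3.2308.
        SD[R] = 1.7974.
Step 4: Continuity-corrected z = (R - 0.5 - E[R]) / SD[R] = (10 - 0.5 - 8.0000) / 1.7974 = 0.8345.
Step 5: Two-sided p-value via normal approximation = 2*(1 - Phi(|z|)) = 0.403986.
Step 6: alpha = 0.05. fail to reject H0.

R = 10, z = 0.8345, p = 0.403986, fail to reject H0.


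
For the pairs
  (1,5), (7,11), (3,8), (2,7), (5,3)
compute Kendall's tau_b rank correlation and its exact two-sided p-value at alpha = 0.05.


Step 1: Enumerate the 10 unordered pairs (i,j) with i<j and classify each by sign(x_j-x_i) * sign(y_j-y_i).
  (1,2):dx=+6,dy=+6->C; (1,3):dx=+2,dy=+3->C; (1,4):dx=+1,dy=+2->C; (1,5):dx=+4,dy=-2->D
  (2,3):dx=-4,dy=-3->C; (2,4):dx=-5,dy=-4->C; (2,5):dx=-2,dy=-8->C; (3,4):dx=-1,dy=-1->C
  (3,5):dx=+2,dy=-5->D; (4,5):dx=+3,dy=-4->D
Step 2: C = 7, D = 3, total pairs = 10.
Step 3: tau = (C - D)/(n(n-1)/2) = (7 - 3)/10 = 0.400000.
Step 4: Exact two-sided p-value (enumerate n! = 120 permutations of y under H0): p = 0.483333.
Step 5: alpha = 0.05. fail to reject H0.

tau_b = 0.4000 (C=7, D=3), p = 0.483333, fail to reject H0.


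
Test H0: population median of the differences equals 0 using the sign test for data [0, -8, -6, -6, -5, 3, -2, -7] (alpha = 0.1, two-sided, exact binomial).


Step 1: Discard zero differences. Original n = 8; n_eff = number of nonzero differences = 7.
Nonzero differences (with sign): -8, -6, -6, -5, +3, -2, -7
Step 2: Count signs: positive = 1, negative = 6.
Step 3: Under H0: P(positive) = 0.5, so the number of positives S ~ Bin(7, 0.5).
Step 4: Two-sided exact p-value = sum of Bin(7,0.5) probabilities at or below the observed probability = 0.125000.
Step 5: alpha = 0.1. fail to reject H0.

n_eff = 7, pos = 1, neg = 6, p = 0.125000, fail to reject H0.


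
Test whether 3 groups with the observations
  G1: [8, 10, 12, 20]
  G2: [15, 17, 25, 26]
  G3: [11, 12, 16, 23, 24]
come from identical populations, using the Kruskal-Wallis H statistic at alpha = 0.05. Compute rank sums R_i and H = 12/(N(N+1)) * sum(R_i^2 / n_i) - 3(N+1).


Step 1: Combine all N = 13 observations and assign midranks.
sorted (value, group, rank): (8,G1,1), (10,G1,2), (11,G3,3), (12,G1,4.5), (12,G3,4.5), (15,G2,6), (16,G3,7), (17,G2,8), (20,G1,9), (23,G3,10), (24,G3,11), (25,G2,12), (26,G2,13)
Step 2: Sum ranks within each group.
R_1 = 16.5 (n_1 = 4)
R_2 = 39 (n_2 = 4)
R_3 = 35.5 (n_3 = 5)
Step 3: H = 12/(N(N+1)) * sum(R_i^2/n_i) - 3(N+1)
     = 12/(13*14) * (16.5^2/4 + 39^2/4 + 35.5^2/5) - 3*14
     = 0.065934 * 700.362 - 42
     = 4.177747.
Step 4: Ties present; correction factor C = 1 - 6/(13^3 - 13) = 0.997253. Corrected H = 4.177747 / 0.997253 = 4.189256.
Step 5: Under H0, H ~ chi^2(2); p-value = 0.123116.
Step 6: alpha = 0.05. fail to reject H0.

H = 4.1893, df = 2, p = 0.123116, fail to reject H0.


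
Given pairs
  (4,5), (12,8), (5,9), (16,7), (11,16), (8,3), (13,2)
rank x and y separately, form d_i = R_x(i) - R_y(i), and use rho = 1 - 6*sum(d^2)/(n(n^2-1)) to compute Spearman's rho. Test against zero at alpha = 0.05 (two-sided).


Step 1: Rank x and y separately (midranks; no ties here).
rank(x): 4->1, 12->5, 5->2, 16->7, 11->4, 8->3, 13->6
rank(y): 5->3, 8->5, 9->6, 7->4, 16->7, 3->2, 2->1
Step 2: d_i = R_x(i) - R_y(i); compute d_i^2.
  (1-3)^2=4, (5-5)^2=0, (2-6)^2=16, (7-4)^2=9, (4-7)^2=9, (3-2)^2=1, (6-1)^2=25
sum(d^2) = 64.
Step 3: rho = 1 - 6*64 / (7*(7^2 - 1)) = 1 - 384/336 = -0.142857.
Step 4: Under H0, t = rho * sqrt((n-2)/(1-rho^2)) = -0.3227 ~ t(5).
Step 5: Two-sided p-value from the t-distribution with 5 df = 0.759945.
Step 6: alpha = 0.05. fail to reject H0.

rho = -0.1429, p = 0.759945, fail to reject H0 at alpha = 0.05.


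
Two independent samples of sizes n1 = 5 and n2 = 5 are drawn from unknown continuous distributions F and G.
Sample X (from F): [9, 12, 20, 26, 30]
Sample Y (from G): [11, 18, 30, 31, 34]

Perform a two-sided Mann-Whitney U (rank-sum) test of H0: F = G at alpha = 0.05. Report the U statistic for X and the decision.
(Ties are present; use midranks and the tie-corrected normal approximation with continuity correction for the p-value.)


Step 1: Combine and sort all 10 observations; assign midranks.
sorted (value, group): (9,X), (11,Y), (12,X), (18,Y), (20,X), (26,X), (30,X), (30,Y), (31,Y), (34,Y)
ranks: 9->1, 11->2, 12->3, 18->4, 20->5, 26->6, 30->7.5, 30->7.5, 31->9, 34->10
Step 2: Rank sum for X: R1 = 1 + 3 + 5 + 6 + 7.5 = 22.5.
Step 3: U_X = R1 - n1(n1+1)/2 = 22.5 - 5*6/2 = 22.5 - 15 = 7.5.
       U_Y = n1*n2 - U_X = 25 - 7.5 = 17.5.
Step 4: Ties are present, so use the tie-corrected normal approximation (with continuity correction) for the p-value.
Step 5: p-value = 0.345742; compare to alpha = 0.05. fail to reject H0.

U_X = 7.5, p = 0.345742, fail to reject H0 at alpha = 0.05.


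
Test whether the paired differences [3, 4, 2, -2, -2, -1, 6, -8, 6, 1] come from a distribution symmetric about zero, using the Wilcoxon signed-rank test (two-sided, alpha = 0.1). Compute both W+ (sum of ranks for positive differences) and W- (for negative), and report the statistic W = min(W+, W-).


Step 1: Drop any zero differences (none here) and take |d_i|.
|d| = [3, 4, 2, 2, 2, 1, 6, 8, 6, 1]
Step 2: Midrank |d_i| (ties get averaged ranks).
ranks: |3|->6, |4|->7, |2|->4, |2|->4, |2|->4, |1|->1.5, |6|->8.5, |8|->10, |6|->8.5, |1|->1.5
Step 3: Attach original signs; sum ranks with positive sign and with negative sign.
W+ = 6 + 7 + 4 + 8.5 + 8.5 + 1.5 = 35.5
W- = 4 + 4 + 1.5 + 10 = 19.5
(Check: W+ + W- = 55 should equal n(n+1)/2 = 55.)
Step 4: Test statistic W = min(W+, W-) = 19.5.
Step 5: Ties in |d|, so use the tie-corrected normal approximation.
        E[W] = n(n+1)/4 = 10*11/4 = 27.5.
        Tie groups: |d|=1 (t=2), |d|=2 (t=3), |d|=6 (t=2); sum(t^3 - t) = 36.
        Var[W] = n(n+1)(2n+1)/24 - sum(t^3-t)/48 = 2310/24 - 36/48 = 95.5.
        z = (W - E[W]) / sqrt(Var[W]) = (19.5 - 27.5) / 9.7724 = -0.8186.
        Two-sided p = 2*Phi(z) = 0.412997.
Step 6: alpha = 0.1. fail to reject H0.

W+ = 35.5, W- = 19.5, W = min = 19.5, p = 0.412997, fail to reject H0.


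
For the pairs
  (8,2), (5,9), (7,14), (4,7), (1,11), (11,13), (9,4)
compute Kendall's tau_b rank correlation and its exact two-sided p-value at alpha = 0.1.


Step 1: Enumerate the 21 unordered pairs (i,j) with i<j and classify each by sign(x_j-x_i) * sign(y_j-y_i).
  (1,2):dx=-3,dy=+7->D; (1,3):dx=-1,dy=+12->D; (1,4):dx=-4,dy=+5->D; (1,5):dx=-7,dy=+9->D
  (1,6):dx=+3,dy=+11->C; (1,7):dx=+1,dy=+2->C; (2,3):dx=+2,dy=+5->C; (2,4):dx=-1,dy=-2->C
  (2,5):dx=-4,dy=+2->D; (2,6):dx=+6,dy=+4->C; (2,7):dx=+4,dy=-5->D; (3,4):dx=-3,dy=-7->C
  (3,5):dx=-6,dy=-3->C; (3,6):dx=+4,dy=-1->D; (3,7):dx=+2,dy=-10->D; (4,5):dx=-3,dy=+4->D
  (4,6):dx=+7,dy=+6->C; (4,7):dx=+5,dy=-3->D; (5,6):dx=+10,dy=+2->C; (5,7):dx=+8,dy=-7->D
  (6,7):dx=-2,dy=-9->C
Step 2: C = 10, D = 11, total pairs = 21.
Step 3: tau = (C - D)/(n(n-1)/2) = (10 - 11)/21 = -0.047619.
Step 4: Exact two-sided p-value (enumerate n! = 5040 permutations of y under H0): p = 1.000000.
Step 5: alpha = 0.1. fail to reject H0.

tau_b = -0.0476 (C=10, D=11), p = 1.000000, fail to reject H0.


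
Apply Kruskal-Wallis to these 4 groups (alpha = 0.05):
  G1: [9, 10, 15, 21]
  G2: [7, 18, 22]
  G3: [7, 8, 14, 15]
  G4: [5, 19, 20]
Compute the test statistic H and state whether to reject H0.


Step 1: Combine all N = 14 observations and assign midranks.
sorted (value, group, rank): (5,G4,1), (7,G2,2.5), (7,G3,2.5), (8,G3,4), (9,G1,5), (10,G1,6), (14,G3,7), (15,G1,8.5), (15,G3,8.5), (18,G2,10), (19,G4,11), (20,G4,12), (21,G1,13), (22,G2,14)
Step 2: Sum ranks within each group.
R_1 = 32.5 (n_1 = 4)
R_2 = 26.5 (n_2 = 3)
R_3 = 22 (n_3 = 4)
R_4 = 24 (n_4 = 3)
Step 3: H = 12/(N(N+1)) * sum(R_i^2/n_i) - 3(N+1)
     = 12/(14*15) * (32.5^2/4 + 26.5^2/3 + 22^2/4 + 24^2/3) - 3*15
     = 0.057143 * 811.146 - 45
     = 1.351190.
Step 4: Ties present; correction factor C = 1 - 12/(14^3 - 14) = 0.995604. Corrected H = 1.351190 / 0.995604 = 1.357156.
Step 5: Under H0, H ~ chi^2(3); p-value = 0.715608.
Step 6: alpha = 0.05. fail to reject H0.

H = 1.3572, df = 3, p = 0.715608, fail to reject H0.


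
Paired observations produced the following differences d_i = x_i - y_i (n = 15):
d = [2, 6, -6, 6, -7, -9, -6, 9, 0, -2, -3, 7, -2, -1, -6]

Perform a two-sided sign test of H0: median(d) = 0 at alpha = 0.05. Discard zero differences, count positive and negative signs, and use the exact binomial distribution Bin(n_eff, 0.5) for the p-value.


Step 1: Discard zero differences. Original n = 15; n_eff = number of nonzero differences = 14.
Nonzero differences (with sign): +2, +6, -6, +6, -7, -9, -6, +9, -2, -3, +7, -2, -1, -6
Step 2: Count signs: positive = 5, negative = 9.
Step 3: Under H0: P(positive) = 0.5, so the number of positives S ~ Bin(14, 0.5).
Step 4: Two-sided exact p-value = sum of Bin(14,0.5) probabilities at or below the observed probability = 0.423950.
Step 5: alpha = 0.05. fail to reject H0.

n_eff = 14, pos = 5, neg = 9, p = 0.423950, fail to reject H0.


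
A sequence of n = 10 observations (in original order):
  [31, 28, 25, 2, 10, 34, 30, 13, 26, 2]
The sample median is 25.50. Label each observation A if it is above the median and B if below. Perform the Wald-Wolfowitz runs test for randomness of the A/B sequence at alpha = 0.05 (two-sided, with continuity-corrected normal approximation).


Step 1: Compute median = 25.50; label A = above, B = below.
Labels in order: AABBBAABAB  (n_A = 5, n_B = 5)
Step 2: Count runs R = 6.
Step 3: Under H0 (random ordering), E[R] = 2*n_A*n_B/(n_A+n_B) + 1 = 2*5*5/10 + 1 = 6.0000.
        Var[R] = 2*n_A*n_B*(2*n_A*n_B - n_A - n_B) / ((n_A+n_B)^2 * (n_A+n_B-1)) = 2000/900 = 2.2222.
        SD[R] = 1.4907.
Step 4: R = E[R], so z = 0 with no continuity correction.
Step 5: Two-sided p-value via normal approximation = 2*(1 - Phi(|z|)) = 1.000000.
Step 6: alpha = 0.05. fail to reject H0.

R = 6, z = 0.0000, p = 1.000000, fail to reject H0.


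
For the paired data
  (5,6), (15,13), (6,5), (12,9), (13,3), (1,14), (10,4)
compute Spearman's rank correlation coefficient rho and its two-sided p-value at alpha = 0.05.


Step 1: Rank x and y separately (midranks; no ties here).
rank(x): 5->2, 15->7, 6->3, 12->5, 13->6, 1->1, 10->4
rank(y): 6->4, 13->6, 5->3, 9->5, 3->1, 14->7, 4->2
Step 2: d_i = R_x(i) - R_y(i); compute d_i^2.
  (2-4)^2=4, (7-6)^2=1, (3-3)^2=0, (5-5)^2=0, (6-1)^2=25, (1-7)^2=36, (4-2)^2=4
sum(d^2) = 70.
Step 3: rho = 1 - 6*70 / (7*(7^2 - 1)) = 1 - 420/336 = -0.250000.
Step 4: Under H0, t = rho * sqrt((n-2)/(1-rho^2)) = -0.5774 ~ t(5).
Step 5: Two-sided p-value from the t-distribution with 5 df = 0.588724.
Step 6: alpha = 0.05. fail to reject H0.

rho = -0.2500, p = 0.588724, fail to reject H0 at alpha = 0.05.


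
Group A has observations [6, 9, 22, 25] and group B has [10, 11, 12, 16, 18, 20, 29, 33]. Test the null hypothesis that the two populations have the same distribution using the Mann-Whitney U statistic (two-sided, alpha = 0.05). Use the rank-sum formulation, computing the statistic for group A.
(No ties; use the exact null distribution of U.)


Step 1: Combine and sort all 12 observations; assign midranks.
sorted (value, group): (6,X), (9,X), (10,Y), (11,Y), (12,Y), (16,Y), (18,Y), (20,Y), (22,X), (25,X), (29,Y), (33,Y)
ranks: 6->1, 9->2, 10->3, 11->4, 12->5, 16->6, 18->7, 20->8, 22->9, 25->10, 29->11, 33->12
Step 2: Rank sum for X: R1 = 1 + 2 + 9 + 10 = 22.
Step 3: U_X = R1 - n1(n1+1)/2 = 22 - 4*5/2 = 22 - 10 = 12.
       U_Y = n1*n2 - U_X = 32 - 12 = 20.
Step 4: No ties, so the exact null distribution of U (based on enumerating the C(12,4) = 495 equally likely rank assignments) gives the two-sided p-value.
Step 5: p-value = 0.569697; compare to alpha = 0.05. fail to reject H0.

U_X = 12, p = 0.569697, fail to reject H0 at alpha = 0.05.


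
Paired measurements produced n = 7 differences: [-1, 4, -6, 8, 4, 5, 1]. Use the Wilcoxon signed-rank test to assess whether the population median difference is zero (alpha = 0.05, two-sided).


Step 1: Drop any zero differences (none here) and take |d_i|.
|d| = [1, 4, 6, 8, 4, 5, 1]
Step 2: Midrank |d_i| (ties get averaged ranks).
ranks: |1|->1.5, |4|->3.5, |6|->6, |8|->7, |4|->3.5, |5|->5, |1|->1.5
Step 3: Attach original signs; sum ranks with positive sign and with negative sign.
W+ = 3.5 + 7 + 3.5 + 5 + 1.5 = 20.5
W- = 1.5 + 6 = 7.5
(Check: W+ + W- = 28 should equal n(n+1)/2 = 28.)
Step 4: Test statistic W = min(W+, W-) = 7.5.
Step 5: Ties in |d|, so use the tie-corrected normal approximation.
        E[W] = n(n+1)/4 = 7*8/4 = 14.
        Tie groups: |d|=1 (t=2), |d|=4 (t=2); sum(t^3 - t) = 12.
        Var[W] = n(n+1)(2n+1)/24 - sum(t^3-t)/48 = 840/24 - 12/48 = 34.75.
        z = (W - E[W]) / sqrt(Var[W]) = (7.5 - 14) / 5.8949 = -1.1026.
        Two-sided p = 2*Phi(z) = 0.270181.
Step 6: alpha = 0.05. fail to reject H0.

W+ = 20.5, W- = 7.5, W = min = 7.5, p = 0.270181, fail to reject H0.


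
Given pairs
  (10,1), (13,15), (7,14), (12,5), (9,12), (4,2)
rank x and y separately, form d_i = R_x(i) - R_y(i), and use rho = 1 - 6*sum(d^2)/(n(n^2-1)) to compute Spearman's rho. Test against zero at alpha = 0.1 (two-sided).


Step 1: Rank x and y separately (midranks; no ties here).
rank(x): 10->4, 13->6, 7->2, 12->5, 9->3, 4->1
rank(y): 1->1, 15->6, 14->5, 5->3, 12->4, 2->2
Step 2: d_i = R_x(i) - R_y(i); compute d_i^2.
  (4-1)^2=9, (6-6)^2=0, (2-5)^2=9, (5-3)^2=4, (3-4)^2=1, (1-2)^2=1
sum(d^2) = 24.
Step 3: rho = 1 - 6*24 / (6*(6^2 - 1)) = 1 - 144/210 = 0.314286.
Step 4: Under H0, t = rho * sqrt((n-2)/(1-rho^2)) = 0.6621 ~ t(4).
Step 5: Two-sided p-value from the t-distribution with 4 df = 0.544093.
Step 6: alpha = 0.1. fail to reject H0.

rho = 0.3143, p = 0.544093, fail to reject H0 at alpha = 0.1.
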